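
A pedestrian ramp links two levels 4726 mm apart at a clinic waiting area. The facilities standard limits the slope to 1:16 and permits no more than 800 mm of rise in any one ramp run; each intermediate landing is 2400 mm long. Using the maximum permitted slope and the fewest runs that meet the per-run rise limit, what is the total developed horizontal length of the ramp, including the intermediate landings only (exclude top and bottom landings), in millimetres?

⌈4726/800⌉ = 6 ramp runs. That means 5 intermediate landings.
Horizontal run for 4726 mm of rise at 1:16 is 4726 × 16 = 75616 mm.
Intermediate landings: 5 × 2400 = 12000 mm.
Developed length = 75616 + 12000 = 87616 mm.

87616 mm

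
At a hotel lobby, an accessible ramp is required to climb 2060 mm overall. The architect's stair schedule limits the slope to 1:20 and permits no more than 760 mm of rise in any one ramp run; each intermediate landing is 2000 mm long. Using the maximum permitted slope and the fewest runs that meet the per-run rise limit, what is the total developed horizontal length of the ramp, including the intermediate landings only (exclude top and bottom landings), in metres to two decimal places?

45.20 m

⌈2060/760⌉ = 3 ramp runs. That means 2 intermediate landings.
Ramp run (horizontal) at 1:20: 2060 × 20 = 41200 mm.
Intermediate landings: 2 × 2000 = 4000 mm.
Total developed length = 41200 + 4000 = 45200 mm.
= 45.20 m.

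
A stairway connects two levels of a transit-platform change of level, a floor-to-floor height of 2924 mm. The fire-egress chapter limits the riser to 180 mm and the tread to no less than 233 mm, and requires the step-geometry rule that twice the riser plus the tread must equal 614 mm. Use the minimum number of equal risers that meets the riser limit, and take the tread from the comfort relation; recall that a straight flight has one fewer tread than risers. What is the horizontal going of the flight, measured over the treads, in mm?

4320 mm

2924 / 180 = 16.24, so 17 risers are needed.
Each riser is 2924/17 = 172 mm (≤ 180 mm).
From 2R + T = 614: T = 614 − 344 = 270 mm.
Going = (17 − 1) × 270 = 4320 mm.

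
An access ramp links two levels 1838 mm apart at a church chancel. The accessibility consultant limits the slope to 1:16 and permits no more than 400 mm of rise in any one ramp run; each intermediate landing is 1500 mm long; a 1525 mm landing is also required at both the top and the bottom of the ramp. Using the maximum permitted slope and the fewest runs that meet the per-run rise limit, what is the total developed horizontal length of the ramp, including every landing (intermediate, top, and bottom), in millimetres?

⌈1838/400⌉ = 5 ramp runs. That means 4 intermediate landings.
Horizontal run for 1838 mm of rise at 1:16 is 1838 × 16 = 29408 mm.
4 intermediate landings contribute 4 × 1500 = 6000 mm.
Top and bottom landings: 2 × 1525 = 3050 mm.
Total = 29408 + 6000 + 3050 = 38458 mm.

38458 mm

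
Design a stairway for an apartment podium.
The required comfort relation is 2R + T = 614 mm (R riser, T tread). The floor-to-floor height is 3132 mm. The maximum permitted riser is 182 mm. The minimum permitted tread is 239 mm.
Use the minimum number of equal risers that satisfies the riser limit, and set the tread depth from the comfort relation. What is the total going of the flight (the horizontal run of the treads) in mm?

4522 mm

At most 182 each: 3132/182 = 17.21, giving 18 risers.
Riser R = 3132 / 18 = 174 mm, within the 182 mm limit.
Tread T = 614 − 2 × 174 = 266 mm (≥ 239 mm).
Treads = 18 − 1 = 17; going = 17 × 266 = 4522 mm.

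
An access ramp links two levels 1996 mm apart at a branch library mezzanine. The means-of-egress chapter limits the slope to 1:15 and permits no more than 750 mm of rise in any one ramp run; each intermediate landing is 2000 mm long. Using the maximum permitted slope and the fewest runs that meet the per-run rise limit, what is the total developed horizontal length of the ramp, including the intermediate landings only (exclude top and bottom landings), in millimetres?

33940 mm

⌈1996/750⌉ = 3 ramp runs. That means 2 intermediate landings.
Horizontal run for 1996 mm of rise at 1:15 is 1996 × 15 = 29940 mm.
2 intermediate landings contribute 2 × 2000 = 4000 mm.
Developed length = 29940 + 4000 = 33940 mm.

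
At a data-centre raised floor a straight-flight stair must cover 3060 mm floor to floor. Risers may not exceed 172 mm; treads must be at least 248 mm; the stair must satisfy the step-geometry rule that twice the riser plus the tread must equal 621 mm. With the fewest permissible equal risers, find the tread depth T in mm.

281 mm

At most 172 each: 3060/172 = 17.79, giving 18 risers.
Riser R = 3060 / 18 = 170 mm, within the 172 mm limit.
Tread T = 621 − 2 × 170 = 281 mm (≥ 248 mm).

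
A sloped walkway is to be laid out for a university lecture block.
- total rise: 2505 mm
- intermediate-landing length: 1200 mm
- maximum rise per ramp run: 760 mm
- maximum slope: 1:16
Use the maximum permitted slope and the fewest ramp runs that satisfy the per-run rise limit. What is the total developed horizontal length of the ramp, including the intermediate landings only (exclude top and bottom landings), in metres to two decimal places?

2505 / 760 = 3.296 → round up to 4 ramp runs. That means 3 intermediate landings.
Ramp run (horizontal) at 1:16: 2505 × 16 = 40080 mm.
Intermediate landings: 3 × 1200 = 3600 mm.
Developed length = 40080 + 3600 = 43680 mm.
= 43.68 m.

43.68 m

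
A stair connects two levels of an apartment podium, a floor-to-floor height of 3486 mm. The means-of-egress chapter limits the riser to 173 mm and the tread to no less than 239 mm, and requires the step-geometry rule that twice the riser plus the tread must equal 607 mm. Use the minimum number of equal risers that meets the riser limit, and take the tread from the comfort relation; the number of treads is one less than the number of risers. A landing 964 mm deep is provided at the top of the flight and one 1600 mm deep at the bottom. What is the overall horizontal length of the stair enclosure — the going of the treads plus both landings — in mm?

At most 173 each: 3486/173 = 20.15, giving 21 risers.
Riser R = 3486 / 21 = 166 mm, within the 173 mm limit.
Tread T = 607 − 2 × 166 = 275 mm (≥ 239 mm).
21 risers give 20 treads; going = 20 × 275 = 5500 mm.
Enclosure = 5500 + 964 + 1600 = 8064 mm.

8064 mm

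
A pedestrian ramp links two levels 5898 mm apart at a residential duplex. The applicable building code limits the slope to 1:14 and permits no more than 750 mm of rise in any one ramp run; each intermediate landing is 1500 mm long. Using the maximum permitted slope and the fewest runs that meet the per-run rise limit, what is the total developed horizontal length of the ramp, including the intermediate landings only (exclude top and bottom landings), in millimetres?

⌈5898/750⌉ = 8 ramp runs. That means 7 intermediate landings.
Horizontal run for 5898 mm of rise at 1:14 is 5898 × 14 = 82572 mm.
Intermediate landings: 7 × 1500 = 10500 mm.
Total developed length = 82572 + 10500 = 93072 mm.

93072 mm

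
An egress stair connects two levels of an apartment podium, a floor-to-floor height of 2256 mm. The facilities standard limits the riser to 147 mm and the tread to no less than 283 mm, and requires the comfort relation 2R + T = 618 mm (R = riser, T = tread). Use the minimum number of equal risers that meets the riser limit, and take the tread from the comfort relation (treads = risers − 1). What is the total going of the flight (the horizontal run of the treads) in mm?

5040 mm

2256 / 147 = 15.347 → round up to 16 risers.
Riser R = 2256 / 16 = 141 mm, within the 147 mm limit.
From 2R + T = 618: T = 618 − 282 = 336 mm.
Going = (16 − 1) × 336 = 5040 mm.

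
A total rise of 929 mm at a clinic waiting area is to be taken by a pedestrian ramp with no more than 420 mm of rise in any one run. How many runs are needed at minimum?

3 runs

929 / 420 = 2.21, so 3 ramp runs are needed.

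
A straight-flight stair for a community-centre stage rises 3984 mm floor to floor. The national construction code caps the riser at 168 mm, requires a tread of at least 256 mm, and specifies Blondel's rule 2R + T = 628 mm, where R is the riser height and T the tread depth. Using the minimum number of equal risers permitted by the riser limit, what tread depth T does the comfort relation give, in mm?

3984 / 168 = 23.71, so 24 risers are needed.
R = 3984 ÷ 24 = 166 mm.
Tread T = 628 − 2 × 166 = 296 mm (≥ 256 mm).

296 mm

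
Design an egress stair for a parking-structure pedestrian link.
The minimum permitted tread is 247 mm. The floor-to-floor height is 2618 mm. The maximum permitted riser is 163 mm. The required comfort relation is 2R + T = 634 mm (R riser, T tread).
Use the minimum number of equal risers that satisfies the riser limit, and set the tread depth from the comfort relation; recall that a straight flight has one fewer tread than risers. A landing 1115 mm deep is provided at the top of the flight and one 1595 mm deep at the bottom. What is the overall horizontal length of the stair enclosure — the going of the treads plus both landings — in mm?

2618 / 163 = 16.06, so 17 risers are needed.
Riser R = 2618 / 17 = 154 mm, within the 163 mm limit.
From 2R + T = 634: T = 634 − 308 = 326 mm.
17 risers give 16 treads; going = 16 × 326 = 5216 mm.
Enclosure = 5216 + 1115 + 1595 = 7926 mm.

7926 mm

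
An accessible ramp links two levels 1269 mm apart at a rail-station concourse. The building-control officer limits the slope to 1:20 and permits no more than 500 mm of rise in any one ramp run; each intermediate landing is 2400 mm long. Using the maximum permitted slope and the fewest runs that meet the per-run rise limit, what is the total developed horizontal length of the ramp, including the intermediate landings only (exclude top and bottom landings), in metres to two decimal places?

At most 500 each: 1269/500 = 2.54, giving 3 ramp runs. That means 2 intermediate landings.
Ramp run (horizontal) at 1:20: 1269 × 20 = 25380 mm.
Intermediate landings: 2 × 2400 = 4800 mm.
Developed length = 25380 + 4800 = 30180 mm.
= 30.18 m.

30.18 m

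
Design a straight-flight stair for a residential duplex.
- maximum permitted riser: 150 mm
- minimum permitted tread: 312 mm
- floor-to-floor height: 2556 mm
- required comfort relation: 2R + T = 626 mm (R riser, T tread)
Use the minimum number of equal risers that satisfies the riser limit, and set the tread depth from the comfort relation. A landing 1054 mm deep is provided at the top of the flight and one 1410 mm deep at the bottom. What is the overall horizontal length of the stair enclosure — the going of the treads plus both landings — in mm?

8278 mm

⌈2556/150⌉ = 18 risers.
R = 2556 ÷ 18 = 142 mm.
T = 626 − 2·142 = 342 mm, which satisfies the 312 mm minimum.
18 risers give 17 treads; going = 17 × 342 = 5814 mm.
Enclosure = 5814 + 1054 + 1410 = 8278 mm.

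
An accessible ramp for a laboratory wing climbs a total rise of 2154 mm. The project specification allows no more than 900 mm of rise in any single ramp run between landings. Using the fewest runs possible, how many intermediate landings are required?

2 intermediate landings

At most 900 each: 2154/900 = 2.39, giving 3 ramp runs.
3 runs are separated by 2 intermediate landings.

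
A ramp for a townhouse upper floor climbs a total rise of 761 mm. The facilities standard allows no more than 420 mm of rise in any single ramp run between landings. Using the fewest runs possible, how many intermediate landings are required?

1 intermediate landings

761 / 420 = 1.81, so 2 ramp runs are needed.
2 runs are separated by 1 intermediate landings.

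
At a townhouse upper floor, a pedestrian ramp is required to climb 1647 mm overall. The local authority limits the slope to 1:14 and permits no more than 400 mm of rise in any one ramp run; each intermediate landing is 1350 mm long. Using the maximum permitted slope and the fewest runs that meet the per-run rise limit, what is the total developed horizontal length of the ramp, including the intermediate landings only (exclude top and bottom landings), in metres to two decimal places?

28.46 m

1647 / 400 = 4.117 → round up to 5 ramp runs. That means 4 intermediate landings.
Horizontal run for 1647 mm of rise at 1:14 is 1647 × 14 = 23058 mm.
4 intermediate landings contribute 4 × 1350 = 5400 mm.
Total developed length = 23058 + 5400 = 28458 mm.
= 28.46 m.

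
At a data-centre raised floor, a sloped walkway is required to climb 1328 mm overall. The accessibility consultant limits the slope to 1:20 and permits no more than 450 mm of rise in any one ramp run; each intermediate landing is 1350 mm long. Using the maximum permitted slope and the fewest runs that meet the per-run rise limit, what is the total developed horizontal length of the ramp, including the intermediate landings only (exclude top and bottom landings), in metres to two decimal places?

29.26 m

1328 / 450 = 2.951 → round up to 3 ramp runs. That means 2 intermediate landings.
Ramp run (horizontal) at 1:20: 1328 × 20 = 26560 mm.
Intermediate landings: 2 × 1350 = 2700 mm.
Developed length = 26560 + 2700 = 29260 mm.
= 29.26 m.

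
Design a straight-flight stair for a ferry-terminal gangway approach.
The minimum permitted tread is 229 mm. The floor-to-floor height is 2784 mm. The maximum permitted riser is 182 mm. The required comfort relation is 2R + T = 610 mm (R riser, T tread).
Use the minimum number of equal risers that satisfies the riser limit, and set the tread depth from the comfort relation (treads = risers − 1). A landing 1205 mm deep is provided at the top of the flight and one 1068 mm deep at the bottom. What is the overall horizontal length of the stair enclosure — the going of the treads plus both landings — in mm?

6203 mm

At most 182 each: 2784/182 = 15.30, giving 16 risers.
R = 2784 ÷ 16 = 174 mm.
From 2R + T = 610: T = 610 − 348 = 262 mm.
Going = (16 − 1) × 262 = 3930 mm.
Add landings: 3930 + 1205 + 1068 = 6203 mm.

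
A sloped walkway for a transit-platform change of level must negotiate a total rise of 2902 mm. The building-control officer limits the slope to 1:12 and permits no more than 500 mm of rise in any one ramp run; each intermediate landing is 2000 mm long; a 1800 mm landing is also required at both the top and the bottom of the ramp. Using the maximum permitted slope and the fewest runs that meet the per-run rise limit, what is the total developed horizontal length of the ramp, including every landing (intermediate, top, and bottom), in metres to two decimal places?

2902 / 500 = 5.80, so 6 ramp runs are needed. That means 5 intermediate landings.
Horizontal run for 2902 mm of rise at 1:12 is 2902 × 12 = 34824 mm.
Intermediate landings: 5 × 2000 = 10000 mm.
Top and bottom landings: 2 × 1800 = 3600 mm.
Total = 34824 + 10000 + 3600 = 48424 mm.
= 48.42 m.

48.42 m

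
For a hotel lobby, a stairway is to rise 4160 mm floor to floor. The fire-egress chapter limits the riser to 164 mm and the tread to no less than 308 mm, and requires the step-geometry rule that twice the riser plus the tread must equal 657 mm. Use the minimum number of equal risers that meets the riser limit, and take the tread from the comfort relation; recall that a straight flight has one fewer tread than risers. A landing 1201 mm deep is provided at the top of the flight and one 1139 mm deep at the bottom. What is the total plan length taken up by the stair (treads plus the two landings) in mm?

4160 / 164 = 25.366 → round up to 26 risers.
Riser R = 4160 / 26 = 160 mm, within the 164 mm limit.
T = 657 − 2·160 = 337 mm, which satisfies the 308 mm minimum.
26 risers give 25 treads; going = 25 × 337 = 8425 mm.
Add landings: 8425 + 1201 + 1139 = 10765 mm.

10765 mm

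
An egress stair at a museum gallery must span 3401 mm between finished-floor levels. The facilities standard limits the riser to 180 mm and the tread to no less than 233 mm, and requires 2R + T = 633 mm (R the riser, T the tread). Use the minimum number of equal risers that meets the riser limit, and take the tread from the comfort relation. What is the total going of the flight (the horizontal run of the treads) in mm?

4950 mm

⌈3401/180⌉ = 19 risers.
Riser R = 3401 / 19 = 179 mm, within the 180 mm limit.
From 2R + T = 633: T = 633 − 358 = 275 mm.
Going = (19 − 1) × 275 = 4950 mm.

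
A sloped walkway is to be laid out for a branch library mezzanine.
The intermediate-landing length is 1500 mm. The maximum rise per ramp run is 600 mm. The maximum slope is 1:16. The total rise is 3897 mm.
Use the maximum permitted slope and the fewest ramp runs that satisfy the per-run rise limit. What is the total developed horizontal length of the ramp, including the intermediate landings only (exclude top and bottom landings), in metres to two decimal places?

At most 600 each: 3897/600 = 6.50, giving 7 ramp runs. That means 6 intermediate landings.
Ramp run (horizontal) at 1:16: 3897 × 16 = 62352 mm.
6 intermediate landings contribute 6 × 1500 = 9000 mm.
Total developed length = 62352 + 9000 = 71352 mm.
= 71.35 m.

71.35 m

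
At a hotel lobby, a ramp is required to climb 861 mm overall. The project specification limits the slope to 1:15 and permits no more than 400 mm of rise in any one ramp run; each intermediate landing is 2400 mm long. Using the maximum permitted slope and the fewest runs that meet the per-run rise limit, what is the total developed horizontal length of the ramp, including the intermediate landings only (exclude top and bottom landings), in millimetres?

⌈861/400⌉ = 3 ramp runs. That means 2 intermediate landings.
Ramp run (horizontal) at 1:15: 861 × 15 = 12915 mm.
2 intermediate landings contribute 2 × 2400 = 4800 mm.
Developed length = 12915 + 4800 = 17715 mm.

17715 mm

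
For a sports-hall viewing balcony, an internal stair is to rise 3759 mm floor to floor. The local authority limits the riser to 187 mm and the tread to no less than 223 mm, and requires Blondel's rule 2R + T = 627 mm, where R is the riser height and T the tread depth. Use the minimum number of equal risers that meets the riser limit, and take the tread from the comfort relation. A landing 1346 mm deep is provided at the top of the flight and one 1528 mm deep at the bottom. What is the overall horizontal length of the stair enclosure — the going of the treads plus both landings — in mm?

8254 mm

3759 / 187 = 20.10, so 21 risers are needed.
Riser R = 3759 / 21 = 179 mm, within the 187 mm limit.
T = 627 − 2·179 = 269 mm, which satisfies the 223 mm minimum.
Going = (21 − 1) × 269 = 5380 mm.
Enclosure = 5380 + 1346 + 1528 = 8254 mm.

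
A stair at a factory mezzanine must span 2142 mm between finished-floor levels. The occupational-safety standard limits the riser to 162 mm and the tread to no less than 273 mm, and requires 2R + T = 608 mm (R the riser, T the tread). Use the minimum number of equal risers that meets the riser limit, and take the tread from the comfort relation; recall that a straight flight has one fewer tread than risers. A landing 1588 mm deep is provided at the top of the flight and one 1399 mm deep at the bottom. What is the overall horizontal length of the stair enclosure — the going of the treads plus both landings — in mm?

At most 162 each: 2142/162 = 13.22, giving 14 risers.
Riser R = 2142 / 14 = 153 mm, within the 162 mm limit.
From 2R + T = 608: T = 608 − 306 = 302 mm.
Treads = 14 − 1 = 13; going = 13 × 302 = 3926 mm.
Add landings: 3926 + 1588 + 1399 = 6913 mm.

6913 mm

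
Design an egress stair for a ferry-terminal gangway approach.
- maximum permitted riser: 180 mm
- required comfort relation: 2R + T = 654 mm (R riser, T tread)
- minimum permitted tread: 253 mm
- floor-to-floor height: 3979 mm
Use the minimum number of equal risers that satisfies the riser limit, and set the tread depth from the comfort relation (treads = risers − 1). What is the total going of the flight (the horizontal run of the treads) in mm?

6776 mm

At most 180 each: 3979/180 = 22.11, giving 23 risers.
Riser R = 3979 / 23 = 173 mm, within the 180 mm limit.
T = 654 − 2·173 = 308 mm, which satisfies the 253 mm minimum.
Going = (23 − 1) × 308 = 6776 mm.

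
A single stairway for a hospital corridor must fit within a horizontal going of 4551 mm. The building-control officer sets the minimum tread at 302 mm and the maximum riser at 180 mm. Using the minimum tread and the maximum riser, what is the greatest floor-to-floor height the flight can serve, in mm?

4551 / 302 = 15.07, so 15 treads fit.
Risers = treads + 1 = 16.
Maximum height = 16 × 180 = 2880 mm.

2880 mm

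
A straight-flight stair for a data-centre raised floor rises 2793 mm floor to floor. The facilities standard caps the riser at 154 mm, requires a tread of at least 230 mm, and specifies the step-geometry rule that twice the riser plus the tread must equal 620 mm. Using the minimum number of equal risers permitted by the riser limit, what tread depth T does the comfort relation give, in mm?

⌈2793/154⌉ = 19 risers.
Riser R = 2793 / 19 = 147 mm, within the 154 mm limit.
From 2R + T = 620: T = 620 − 294 = 326 mm.

326 mm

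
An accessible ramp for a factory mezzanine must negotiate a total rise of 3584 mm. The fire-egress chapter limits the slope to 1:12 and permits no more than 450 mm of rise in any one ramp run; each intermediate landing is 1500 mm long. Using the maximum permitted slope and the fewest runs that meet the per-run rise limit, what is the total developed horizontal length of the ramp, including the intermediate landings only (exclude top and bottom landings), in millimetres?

53508 mm

At most 450 each: 3584/450 = 7.96, giving 8 ramp runs. That means 7 intermediate landings.
Horizontal run for 3584 mm of rise at 1:12 is 3584 × 12 = 43008 mm.
7 intermediate landings contribute 7 × 1500 = 10500 mm.
Total developed length = 43008 + 10500 = 53508 mm.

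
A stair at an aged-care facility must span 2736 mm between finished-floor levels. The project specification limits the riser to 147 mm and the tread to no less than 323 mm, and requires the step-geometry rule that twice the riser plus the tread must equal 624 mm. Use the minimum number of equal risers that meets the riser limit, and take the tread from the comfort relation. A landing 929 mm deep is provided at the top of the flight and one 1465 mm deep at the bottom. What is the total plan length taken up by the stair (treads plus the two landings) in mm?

8442 mm

2736 / 147 = 18.61, so 19 risers are needed.
Each riser is 2736/19 = 144 mm (≤ 147 mm).
Tread T = 624 − 2 × 144 = 336 mm (≥ 323 mm).
Going = (19 − 1) × 336 = 6048 mm.
Enclosure = 6048 + 929 + 1465 = 8442 mm.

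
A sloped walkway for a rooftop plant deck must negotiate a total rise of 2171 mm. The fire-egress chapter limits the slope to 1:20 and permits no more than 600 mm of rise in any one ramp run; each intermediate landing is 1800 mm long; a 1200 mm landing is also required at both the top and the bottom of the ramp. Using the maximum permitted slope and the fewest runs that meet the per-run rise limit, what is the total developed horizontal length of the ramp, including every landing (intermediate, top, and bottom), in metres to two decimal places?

51.22 m

2171 / 600 = 3.62, so 4 ramp runs are needed. That means 3 intermediate landings.
Ramp run (horizontal) at 1:20: 2171 × 20 = 43420 mm.
3 intermediate landings contribute 3 × 1800 = 5400 mm.
Top and bottom landings: 2 × 1200 = 2400 mm.
Total = 43420 + 5400 + 2400 = 51220 mm.
= 51.22 m.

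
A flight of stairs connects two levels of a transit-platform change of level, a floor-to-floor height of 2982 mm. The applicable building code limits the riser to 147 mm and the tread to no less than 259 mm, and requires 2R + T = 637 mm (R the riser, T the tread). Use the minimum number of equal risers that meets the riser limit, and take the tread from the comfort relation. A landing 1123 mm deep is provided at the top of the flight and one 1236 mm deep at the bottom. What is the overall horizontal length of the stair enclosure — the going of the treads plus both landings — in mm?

2982 / 147 = 20.29, so 21 risers are needed.
Each riser is 2982/21 = 142 mm (≤ 147 mm).
Tread T = 637 − 2 × 142 = 353 mm (≥ 259 mm).
21 risers give 20 treads; going = 20 × 353 = 7060 mm.
Add landings: 7060 + 1123 + 1236 = 9419 mm.

9419 mm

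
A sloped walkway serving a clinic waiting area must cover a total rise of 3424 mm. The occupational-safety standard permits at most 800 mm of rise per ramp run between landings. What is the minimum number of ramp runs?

5 runs

3424 / 800 = 4.280 → round up to 5 ramp runs.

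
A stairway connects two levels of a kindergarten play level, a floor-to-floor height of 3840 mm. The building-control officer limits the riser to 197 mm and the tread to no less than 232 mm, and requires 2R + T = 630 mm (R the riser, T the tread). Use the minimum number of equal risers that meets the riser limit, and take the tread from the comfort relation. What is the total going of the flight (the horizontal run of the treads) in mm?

4674 mm

3840 / 197 = 19.49, so 20 risers are needed.
Riser R = 3840 / 20 = 192 mm, within the 197 mm limit.
Tread T = 630 − 2 × 192 = 246 mm (≥ 232 mm).
Going = (20 − 1) × 246 = 4674 mm.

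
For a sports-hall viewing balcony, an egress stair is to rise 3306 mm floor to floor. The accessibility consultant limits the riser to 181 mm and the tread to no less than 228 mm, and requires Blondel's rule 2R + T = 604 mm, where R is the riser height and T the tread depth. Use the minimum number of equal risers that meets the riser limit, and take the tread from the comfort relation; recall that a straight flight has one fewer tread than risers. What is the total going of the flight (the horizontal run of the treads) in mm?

3306 / 181 = 18.265 → round up to 19 risers.
Riser R = 3306 / 19 = 174 mm, within the 181 mm limit.
Tread T = 604 − 2 × 174 = 256 mm (≥ 228 mm).
19 risers give 18 treads; going = 18 × 256 = 4608 mm.

4608 mm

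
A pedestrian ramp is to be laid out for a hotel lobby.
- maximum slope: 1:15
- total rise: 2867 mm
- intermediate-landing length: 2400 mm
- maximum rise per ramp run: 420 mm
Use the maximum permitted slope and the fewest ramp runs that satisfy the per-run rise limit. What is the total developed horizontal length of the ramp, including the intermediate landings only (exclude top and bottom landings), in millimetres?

2867 / 420 = 6.83, so 7 ramp runs are needed. That means 6 intermediate landings.
Ramp run (horizontal) at 1:15: 2867 × 15 = 43005 mm.
6 intermediate landings contribute 6 × 2400 = 14400 mm.
Total developed length = 43005 + 14400 = 57405 mm.

57405 mm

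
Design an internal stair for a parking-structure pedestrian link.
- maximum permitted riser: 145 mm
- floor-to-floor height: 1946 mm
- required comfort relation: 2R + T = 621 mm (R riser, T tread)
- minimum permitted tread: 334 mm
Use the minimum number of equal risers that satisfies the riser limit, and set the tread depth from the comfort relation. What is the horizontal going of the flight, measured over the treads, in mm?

⌈1946/145⌉ = 14 risers.
R = 1946 ÷ 14 = 139 mm.
From 2R + T = 621: T = 621 − 278 = 343 mm.
14 risers give 13 treads; going = 13 × 343 = 4459 mm.

4459 mm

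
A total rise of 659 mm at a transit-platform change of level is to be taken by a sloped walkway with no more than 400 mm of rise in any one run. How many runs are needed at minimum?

⌈659/400⌉ = 2 ramp runs.

2 runs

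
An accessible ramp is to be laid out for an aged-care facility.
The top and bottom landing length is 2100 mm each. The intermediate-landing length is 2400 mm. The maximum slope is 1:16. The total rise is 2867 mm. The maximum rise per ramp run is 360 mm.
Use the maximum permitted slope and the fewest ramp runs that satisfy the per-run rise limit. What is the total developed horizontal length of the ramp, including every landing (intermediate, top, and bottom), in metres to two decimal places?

⌈2867/360⌉ = 8 ramp runs. That means 7 intermediate landings.
Ramp run (horizontal) at 1:16: 2867 × 16 = 45872 mm.
7 intermediate landings contribute 7 × 2400 = 16800 mm.
Top and bottom landings: 2 × 2100 = 4200 mm.
Total = 45872 + 16800 + 4200 = 66872 mm.
= 66.87 m.

66.87 m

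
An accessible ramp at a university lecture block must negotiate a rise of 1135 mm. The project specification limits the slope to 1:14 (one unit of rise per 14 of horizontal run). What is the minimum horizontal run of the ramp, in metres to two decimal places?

15.89 m

At 1:14 the run is 14 × 1135 = 15890 mm.
15890 mm = 15.89 m.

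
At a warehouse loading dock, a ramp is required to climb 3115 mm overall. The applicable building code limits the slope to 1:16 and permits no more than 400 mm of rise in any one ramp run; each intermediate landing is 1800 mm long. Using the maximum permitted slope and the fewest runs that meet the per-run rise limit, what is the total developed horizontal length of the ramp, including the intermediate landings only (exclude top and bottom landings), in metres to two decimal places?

3115 / 400 = 7.787 → round up to 8 ramp runs. That means 7 intermediate landings.
Ramp run (horizontal) at 1:16: 3115 × 16 = 49840 mm.
Intermediate landings: 7 × 1800 = 12600 mm.
Total developed length = 49840 + 12600 = 62440 mm.
= 62.44 m.

62.44 m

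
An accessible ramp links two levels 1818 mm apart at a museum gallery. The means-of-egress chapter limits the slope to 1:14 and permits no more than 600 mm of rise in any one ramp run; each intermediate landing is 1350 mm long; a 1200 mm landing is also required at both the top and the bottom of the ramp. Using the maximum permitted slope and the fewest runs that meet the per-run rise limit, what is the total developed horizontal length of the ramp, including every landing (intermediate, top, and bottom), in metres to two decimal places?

1818 / 600 = 3.030 → round up to 4 ramp runs. That means 3 intermediate landings.
Horizontal run for 1818 mm of rise at 1:14 is 1818 × 14 = 25452 mm.
3 intermediate landings contribute 3 × 1350 = 4050 mm.
Top and bottom landings: 2 × 1200 = 2400 mm.
Total = 25452 + 4050 + 2400 = 31902 mm.
= 31.90 m.

31.90 m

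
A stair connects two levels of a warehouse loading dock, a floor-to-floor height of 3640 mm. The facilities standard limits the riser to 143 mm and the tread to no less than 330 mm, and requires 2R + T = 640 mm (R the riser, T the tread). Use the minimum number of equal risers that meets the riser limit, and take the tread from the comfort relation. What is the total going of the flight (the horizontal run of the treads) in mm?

9000 mm

⌈3640/143⌉ = 26 risers.
R = 3640 ÷ 26 = 140 mm.
T = 640 − 2·140 = 360 mm, which satisfies the 330 mm minimum.
26 risers give 25 treads; going = 25 × 360 = 9000 mm.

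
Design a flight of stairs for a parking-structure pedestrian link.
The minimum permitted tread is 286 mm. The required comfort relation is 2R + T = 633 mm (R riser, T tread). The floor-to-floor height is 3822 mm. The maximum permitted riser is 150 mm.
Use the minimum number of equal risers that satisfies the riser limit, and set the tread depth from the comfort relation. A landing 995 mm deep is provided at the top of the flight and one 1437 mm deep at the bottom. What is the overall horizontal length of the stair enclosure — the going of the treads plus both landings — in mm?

3822 / 150 = 25.48, so 26 risers are needed.
Riser R = 3822 / 26 = 147 mm, within the 150 mm limit.
Tread T = 633 − 2 × 147 = 339 mm (≥ 286 mm).
26 risers give 25 treads; going = 25 × 339 = 8475 mm.
Add landings: 8475 + 995 + 1437 = 10907 mm.

10907 mm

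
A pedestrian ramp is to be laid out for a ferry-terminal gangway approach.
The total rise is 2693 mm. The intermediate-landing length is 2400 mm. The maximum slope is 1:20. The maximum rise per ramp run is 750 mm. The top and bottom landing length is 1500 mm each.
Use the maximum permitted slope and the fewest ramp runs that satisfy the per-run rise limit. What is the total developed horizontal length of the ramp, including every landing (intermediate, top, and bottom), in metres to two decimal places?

64.06 m

2693 / 750 = 3.59, so 4 ramp runs are needed. That means 3 intermediate landings.
Ramp run (horizontal) at 1:20: 2693 × 20 = 53860 mm.
3 intermediate landings contribute 3 × 2400 = 7200 mm.
Top and bottom landings: 2 × 1500 = 3000 mm.
Total = 53860 + 7200 + 3000 = 64060 mm.
= 64.06 m.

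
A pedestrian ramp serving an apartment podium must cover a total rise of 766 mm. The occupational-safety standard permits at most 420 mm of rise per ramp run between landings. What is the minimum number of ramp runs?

2 runs

⌈766/420⌉ = 2 ramp runs.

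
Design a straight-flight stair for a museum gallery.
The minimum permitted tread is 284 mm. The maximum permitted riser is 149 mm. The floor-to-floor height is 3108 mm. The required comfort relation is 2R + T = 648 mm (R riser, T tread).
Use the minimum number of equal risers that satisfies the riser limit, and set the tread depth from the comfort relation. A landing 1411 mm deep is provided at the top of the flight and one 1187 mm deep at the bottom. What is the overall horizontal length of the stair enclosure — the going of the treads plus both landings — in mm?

⌈3108/149⌉ = 21 risers.
Riser R = 3108 / 21 = 148 mm, within the 149 mm limit.
From 2R + T = 648: T = 648 − 296 = 352 mm.
21 risers give 20 treads; going = 20 × 352 = 7040 mm.
Add landings: 7040 + 1411 + 1187 = 9638 mm.

9638 mm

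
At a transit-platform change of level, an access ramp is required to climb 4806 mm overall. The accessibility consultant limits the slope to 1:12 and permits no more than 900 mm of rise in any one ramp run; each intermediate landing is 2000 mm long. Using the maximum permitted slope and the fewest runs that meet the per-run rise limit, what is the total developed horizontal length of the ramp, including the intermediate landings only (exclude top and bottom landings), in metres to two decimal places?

67.67 m

4806 / 900 = 5.340 → round up to 6 ramp runs. That means 5 intermediate landings.
Ramp run (horizontal) at 1:12: 4806 × 12 = 57672 mm.
5 intermediate landings contribute 5 × 2000 = 10000 mm.
Developed length = 57672 + 10000 = 67672 mm.
= 67.67 m.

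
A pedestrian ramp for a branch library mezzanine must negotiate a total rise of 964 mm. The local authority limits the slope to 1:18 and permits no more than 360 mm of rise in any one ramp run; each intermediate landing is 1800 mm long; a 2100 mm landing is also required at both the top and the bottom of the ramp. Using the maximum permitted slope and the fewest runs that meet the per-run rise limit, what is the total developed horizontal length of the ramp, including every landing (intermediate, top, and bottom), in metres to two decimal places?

25.15 m

At most 360 each: 964/360 = 2.68, giving 3 ramp runs. That means 2 intermediate landings.
Horizontal run for 964 mm of rise at 1:18 is 964 × 18 = 17352 mm.
2 intermediate landings contribute 2 × 1800 = 3600 mm.
Top and bottom landings: 2 × 2100 = 4200 mm.
Total = 17352 + 3600 + 4200 = 25152 mm.
= 25.15 m.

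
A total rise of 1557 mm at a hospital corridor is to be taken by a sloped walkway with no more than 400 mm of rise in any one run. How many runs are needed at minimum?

1557 / 400 = 3.89, so 4 ramp runs are needed.

4 runs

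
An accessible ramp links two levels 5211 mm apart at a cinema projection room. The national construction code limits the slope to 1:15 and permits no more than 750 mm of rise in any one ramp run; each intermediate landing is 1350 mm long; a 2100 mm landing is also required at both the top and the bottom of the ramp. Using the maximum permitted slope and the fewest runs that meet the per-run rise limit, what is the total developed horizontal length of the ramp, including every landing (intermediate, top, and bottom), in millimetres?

5211 / 750 = 6.95, so 7 ramp runs are needed. That means 6 intermediate landings.
Horizontal run for 5211 mm of rise at 1:15 is 5211 × 15 = 78165 mm.
6 intermediate landings contribute 6 × 1350 = 8100 mm.
Top and bottom landings: 2 × 2100 = 4200 mm.
Total = 78165 + 8100 + 4200 = 90465 mm.

90465 mm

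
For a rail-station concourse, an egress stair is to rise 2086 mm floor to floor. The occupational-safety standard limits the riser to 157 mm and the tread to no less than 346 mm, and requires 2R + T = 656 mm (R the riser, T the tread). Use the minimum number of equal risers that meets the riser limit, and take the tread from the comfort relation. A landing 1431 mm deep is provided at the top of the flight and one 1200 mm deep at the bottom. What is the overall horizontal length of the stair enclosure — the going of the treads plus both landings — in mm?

2086 / 157 = 13.29, so 14 risers are needed.
Riser R = 2086 / 14 = 149 mm, within the 157 mm limit.
Tread T = 656 − 2 × 149 = 358 mm (≥ 346 mm).
Going = (14 − 1) × 358 = 4654 mm.
Add landings: 4654 + 1431 + 1200 = 7285 mm.

7285 mm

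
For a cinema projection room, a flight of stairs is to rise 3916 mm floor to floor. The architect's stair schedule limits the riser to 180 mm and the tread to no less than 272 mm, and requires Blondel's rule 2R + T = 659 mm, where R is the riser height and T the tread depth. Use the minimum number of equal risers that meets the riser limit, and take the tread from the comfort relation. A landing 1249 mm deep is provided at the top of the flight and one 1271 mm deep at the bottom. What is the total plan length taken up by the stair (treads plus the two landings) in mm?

⌈3916/180⌉ = 22 risers.
Each riser is 3916/22 = 178 mm (≤ 180 mm).
Tread T = 659 − 2 × 178 = 303 mm (≥ 272 mm).
Treads = 22 − 1 = 21; going = 21 × 303 = 6363 mm.
Enclosure = 6363 + 1249 + 1271 = 8883 mm.

8883 mm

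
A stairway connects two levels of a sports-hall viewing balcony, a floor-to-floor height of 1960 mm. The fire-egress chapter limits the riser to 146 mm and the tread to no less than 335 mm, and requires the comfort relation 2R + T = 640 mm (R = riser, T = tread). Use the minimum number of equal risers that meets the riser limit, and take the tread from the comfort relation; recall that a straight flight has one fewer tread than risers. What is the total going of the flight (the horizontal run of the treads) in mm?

4680 mm

⌈1960/146⌉ = 14 risers.
Riser R = 1960 / 14 = 140 mm, within the 146 mm limit.
From 2R + T = 640: T = 640 − 280 = 360 mm.
14 risers give 13 treads; going = 13 × 360 = 4680 mm.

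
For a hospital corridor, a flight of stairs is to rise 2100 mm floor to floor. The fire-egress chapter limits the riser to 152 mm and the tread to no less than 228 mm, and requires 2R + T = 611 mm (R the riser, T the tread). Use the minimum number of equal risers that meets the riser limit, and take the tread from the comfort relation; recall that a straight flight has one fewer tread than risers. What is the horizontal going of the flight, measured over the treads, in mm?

4043 mm

2100 / 152 = 13.816 → round up to 14 risers.
Each riser is 2100/14 = 150 mm (≤ 152 mm).
T = 611 − 2·150 = 311 mm, which satisfies the 228 mm minimum.
Going = (14 − 1) × 311 = 4043 mm.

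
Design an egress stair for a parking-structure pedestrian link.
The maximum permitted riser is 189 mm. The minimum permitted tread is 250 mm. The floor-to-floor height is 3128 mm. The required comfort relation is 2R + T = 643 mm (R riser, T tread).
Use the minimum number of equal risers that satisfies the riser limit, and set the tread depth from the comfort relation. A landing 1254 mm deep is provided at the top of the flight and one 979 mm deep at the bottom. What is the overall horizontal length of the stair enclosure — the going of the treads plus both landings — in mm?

6633 mm

At most 189 each: 3128/189 = 16.55, giving 17 risers.
R = 3128 ÷ 17 = 184 mm.
From 2R + T = 643: T = 643 − 368 = 275 mm.
Going = (17 − 1) × 275 = 4400 mm.
Add landings: 4400 + 1254 + 979 = 6633 mm.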